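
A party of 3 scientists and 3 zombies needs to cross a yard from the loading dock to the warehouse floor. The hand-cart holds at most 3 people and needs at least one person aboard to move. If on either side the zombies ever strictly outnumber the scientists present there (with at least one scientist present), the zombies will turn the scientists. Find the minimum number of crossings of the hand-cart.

Counting alone: each trip to the warehouse floor takes at most 3 across and each return brings at least 1 back, so after t trips out (and t−1 returns) at most 3t − (t−1) of the 6 are across; that first reaches 6 at t = 3, so at least 5 crossings are needed.
The plan below uses exactly 5 crossings, so it is optimal:
1. 2 zombies → the warehouse floor.  (the loading dock: 3S 1Z; the warehouse floor: 0S 2Z)
2. 1 zombie ← the loading dock.  (the loading dock: 3S 2Z; the warehouse floor: 0S 1Z)
3. 3 scientists → the warehouse floor.  (the loading dock: 0S 2Z; the warehouse floor: 3S 1Z)
4. 1 zombie ← the loading dock.  (the loading dock: 0S 3Z; the warehouse floor: 3S 0Z)
5. 3 zombies → the warehouse floor.  (the loading dock: 0S 0Z; the warehouse floor: 3S 3Z)

5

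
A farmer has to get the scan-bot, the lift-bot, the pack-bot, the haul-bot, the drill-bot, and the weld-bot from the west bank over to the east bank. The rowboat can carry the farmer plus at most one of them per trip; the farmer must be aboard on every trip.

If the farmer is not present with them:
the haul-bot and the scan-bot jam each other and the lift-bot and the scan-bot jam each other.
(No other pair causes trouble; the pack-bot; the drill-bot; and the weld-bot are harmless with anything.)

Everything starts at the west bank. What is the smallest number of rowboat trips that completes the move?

Counting alone: the farmer can take at most 1 across per trip to the east bank, so moving all 6 needs at least 6 loaded trips out, with a return between consecutive ones — at least 11 crossings.
The safety rule pushes this higher. Following every safe sequence of crossings, the most of the 6 that can be at the east bank as the rowboat arrives there on crossing 11 is 5 — never all 6.
So no plan with fewer than 13 crossings exists, and this one achieves 13:
1. Farmer goes to the east bank with the scan-bot.  [the west bank: the drill-bot, the haul-bot, the lift-bot, the pack-bot, the weld-bot | the east bank: the scan-bot]
2. Farmer goes back to the west bank alone.  [the west bank: the drill-bot, the haul-bot, the lift-bot, the pack-bot, the weld-bot | the east bank: the scan-bot]
3. Farmer goes to the east bank with the lift-bot.  [the west bank: the drill-bot, the haul-bot, the pack-bot, the weld-bot | the east bank: the lift-bot, the scan-bot]
4. Farmer goes back to the west bank with the scan-bot.  [the west bank: the drill-bot, the haul-bot, the pack-bot, the scan-bot, the weld-bot | the east bank: the lift-bot]
5. Farmer goes to the east bank with the haul-bot.  [the west bank: the drill-bot, the pack-bot, the scan-bot, the weld-bot | the east bank: the haul-bot, the lift-bot]
6. Farmer goes back to the west bank alone.  [the west bank: the drill-bot, the pack-bot, the scan-bot, the weld-bot | the east bank: the haul-bot, the lift-bot]
7. Farmer goes to the east bank with the pack-bot.  [the west bank: the drill-bot, the scan-bot, the weld-bot | the east bank: the haul-bot, the lift-bot, the pack-bot]
8. Farmer goes back to the west bank alone.  [the west bank: the drill-bot, the scan-bot, the weld-bot | the east bank: the haul-bot, the lift-bot, the pack-bot]
9. Farmer goes to the east bank with the drill-bot.  [the west bank: the scan-bot, the weld-bot | the east bank: the drill-bot, the haul-bot, the lift-bot, the pack-bot]
10. Farmer goes back to the west bank alone.  [the west bank: the scan-bot, the weld-bot | the east bank: the drill-bot, the haul-bot, the lift-bot, the pack-bot]
11. Farmer goes to the east bank with the weld-bot.  [the west bank: the scan-bot | the east bank: the drill-bot, the haul-bot, the lift-bot, the pack-bot, the weld-bot]
12. Farmer goes back to the west bank alone.  [the west bank: the scan-bot | the east bank: the drill-bot, the haul-bot, the lift-bot, the pack-bot, the weld-bot]
13. Farmer goes to the east bank with the scan-bot.  [the west bank: — | the east bank: the drill-bot, the haul-bot, the lift-bot, the pack-bot, the scan-bot, the weld-bot]

13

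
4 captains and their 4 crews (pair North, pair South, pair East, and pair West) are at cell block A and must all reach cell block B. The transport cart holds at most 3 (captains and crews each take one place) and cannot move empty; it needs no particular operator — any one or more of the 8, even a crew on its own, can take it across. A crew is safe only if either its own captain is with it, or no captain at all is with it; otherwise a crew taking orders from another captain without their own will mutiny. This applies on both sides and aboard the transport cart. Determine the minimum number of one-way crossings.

9

Counting alone: each trip to cell block B takes at most 3 across and each return brings at least 1 back, so after t trips out (and t−1 returns) at most 3t − (t−1) of the 8 are across; that first reaches 8 at t = 4, so at least 7 crossings are needed.
The safety rule pushes this higher. Following every safe sequence of crossings, the most of the 8 that can be at cell block B as the transport cart arrives there on crossing 7 is 7 — never all 8.
So no plan with fewer than 9 crossings exists, and this one achieves 9:
1. captain North and crew North cross → cell block B.
2. captain North crosses ← cell block A.
3. captain North, captain South, and crew South cross → cell block B.
4. captain North and crew North cross ← cell block A.
5. captain East, captain North, and captain West cross → cell block B.
6. crew South crosses ← cell block A.
7. crew North and crew South cross → cell block B.
8. crew North crosses ← cell block A.
9. crew East, crew North, and crew West cross → cell block B.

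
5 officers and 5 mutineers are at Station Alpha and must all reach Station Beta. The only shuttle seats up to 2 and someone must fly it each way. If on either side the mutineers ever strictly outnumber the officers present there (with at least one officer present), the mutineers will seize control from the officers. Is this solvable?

Following every safe sequence of crossings from the start, the most of the 10 that can be at Station Beta as the shuttle arrives there on crossings 1, 3, 5, 7 is 2, 3, 4, 5 respectively; the best ever achieved is 5 of 10.
From crossing 9 on, no configuration arises that was not already reachable earlier: only 13 distinct safe configurations (who is on which side, and where the shuttle is) can ever be reached, none of them has everyone across, and every continuation just revisits them. They are: 0 officers + 0 mutineers across (shuttle back at the start); 0 officers + 1 mutineer across (shuttle there); 0 officers + 1 mutineer across (shuttle back at the start); 0 officers + 2 mutineers across (shuttle there); 0 officers + 2 mutineers across (shuttle back at the start); 0 officers + 3 mutineers across (shuttle there); 0 officers + 3 mutineers across (shuttle back at the start); 0 officers + 4 mutineers across (shuttle there); 0 officers + 4 mutineers across (shuttle back at the start); 0 officers + 5 mutineers across (shuttle there); 1 officer + 1 mutineer across (shuttle there); 1 officer + 1 mutineer across (shuttle back at the start); 2 officers + 2 mutineers across (shuttle there). So no valid plan exists.

No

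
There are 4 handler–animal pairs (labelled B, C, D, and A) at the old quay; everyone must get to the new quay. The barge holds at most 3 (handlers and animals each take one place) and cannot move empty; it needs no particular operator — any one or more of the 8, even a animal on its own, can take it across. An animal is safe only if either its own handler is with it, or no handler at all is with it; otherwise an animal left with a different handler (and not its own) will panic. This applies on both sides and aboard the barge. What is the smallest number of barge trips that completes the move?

Counting alone: each trip to the new quay takes at most 3 across and each return brings at least 1 back, so after t trips out (and t−1 returns) at most 3t − (t−1) of the 8 are across; that first reaches 8 at t = 4, so at least 7 crossings are needed.
The safety rule pushes this higher. Following every safe sequence of crossings, the most of the 8 that can be at the new quay as the barge arrives there on crossing 7 is 7 — never all 8.
So no plan with fewer than 9 crossings exists, and this one achieves 9:
1. animal B and handler B cross → the new quay.
2. handler B crosses ← the old quay.
3. animal C, handler B, and handler C cross → the new quay.
4. animal B and handler B cross ← the old quay.
5. handler A, handler B, and handler D cross → the new quay.
6. animal C crosses ← the old quay.
7. animal B and animal C cross → the new quay.
8. animal B crosses ← the old quay.
9. animal A, animal B, and animal D cross → the new quay.

9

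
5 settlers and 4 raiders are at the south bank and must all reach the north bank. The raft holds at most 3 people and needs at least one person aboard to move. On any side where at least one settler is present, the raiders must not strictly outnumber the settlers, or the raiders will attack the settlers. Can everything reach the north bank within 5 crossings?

Counting alone: each trip to the north bank takes at most 3 across and each return brings at least 1 back, so after t trips out (and t−1 returns) at most 3t − (t−1) of the 9 are across; that first reaches 9 at t = 4, so at least 7 crossings are needed.
Since 5 < 7, 5 crossings cannot be enough. (The shortest complete plan in fact takes 7:)
1. 3 raiders → the north bank.  (the south bank: 5S 1R; the north bank: 0S 3R)
2. 1 raider ← the south bank.  (the south bank: 5S 2R; the north bank: 0S 2R)
3. 3 settlers → the north bank.  (the south bank: 2S 2R; the north bank: 3S 2R)
4. 1 settler ← the south bank.  (the south bank: 3S 2R; the north bank: 2S 2R)
5. 2 settlers and 1 raider → the north bank.  (the south bank: 1S 1R; the north bank: 4S 3R)
6. 1 settler ← the south bank.  (the south bank: 2S 1R; the north bank: 3S 3R)
7. 2 settlers and 1 raider → the north bank.  (the south bank: 0S 0R; the north bank: 5S 4R)

No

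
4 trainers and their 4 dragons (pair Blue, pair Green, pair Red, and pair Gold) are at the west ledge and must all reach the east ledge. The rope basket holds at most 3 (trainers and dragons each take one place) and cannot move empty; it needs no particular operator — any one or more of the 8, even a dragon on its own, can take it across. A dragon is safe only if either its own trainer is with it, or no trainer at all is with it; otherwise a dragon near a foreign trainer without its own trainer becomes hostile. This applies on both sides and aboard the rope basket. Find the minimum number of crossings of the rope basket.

9

Counting alone: each trip to the east ledge takes at most 3 across and each return brings at least 1 back, so after t trips out (and t−1 returns) at most 3t − (t−1) of the 8 are across; that first reaches 8 at t = 4, so at least 7 crossings are needed.
The safety rule pushes this higher. Following every safe sequence of crossings, the most of the 8 that can be at the east ledge as the rope basket arrives there on crossing 7 is 7 — never all 8.
So no plan with fewer than 9 crossings exists, and this one achieves 9:
1. dragon Blue and trainer Blue cross → the east ledge.
2. trainer Blue crosses ← the west ledge.
3. dragon Green, trainer Blue, and trainer Green cross → the east ledge.
4. dragon Blue and trainer Blue cross ← the west ledge.
5. trainer Blue, trainer Gold, and trainer Red cross → the east ledge.
6. dragon Green crosses ← the west ledge.
7. dragon Blue and dragon Green cross → the east ledge.
8. dragon Blue crosses ← the west ledge.
9. dragon Blue, dragon Gold, and dragon Red cross → the east ledge.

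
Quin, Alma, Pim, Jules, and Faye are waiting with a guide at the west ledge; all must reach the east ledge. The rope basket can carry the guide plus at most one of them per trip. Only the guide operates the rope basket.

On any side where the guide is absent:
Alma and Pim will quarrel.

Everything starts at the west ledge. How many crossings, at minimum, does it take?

Counting alone: the guide can take at most 1 across per trip to the east ledge, so moving all 5 needs at least 5 loaded trips out, with a return between consecutive ones — at least 9 crossings.
The plan below uses exactly 9 crossings, so it is optimal:
1. Guide goes to the east ledge with Alma.  [the west ledge: Faye, Jules, Pim, Quin | the east ledge: Alma]
2. Guide goes back to the west ledge alone.  [the west ledge: Faye, Jules, Pim, Quin | the east ledge: Alma]
3. Guide goes to the east ledge with Quin.  [the west ledge: Faye, Jules, Pim | the east ledge: Alma, Quin]
4. Guide goes back to the west ledge alone.  [the west ledge: Faye, Jules, Pim | the east ledge: Alma, Quin]
5. Guide goes to the east ledge with Jules.  [the west ledge: Faye, Pim | the east ledge: Alma, Jules, Quin]
6. Guide goes back to the west ledge alone.  [the west ledge: Faye, Pim | the east ledge: Alma, Jules, Quin]
7. Guide goes to the east ledge with Faye.  [the west ledge: Pim | the east ledge: Alma, Faye, Jules, Quin]
8. Guide goes back to the west ledge alone.  [the west ledge: Pim | the east ledge: Alma, Faye, Jules, Quin]
9. Guide goes to the east ledge with Pim.  [the west ledge: — | the east ledge: Alma, Faye, Jules, Pim, Quin]

9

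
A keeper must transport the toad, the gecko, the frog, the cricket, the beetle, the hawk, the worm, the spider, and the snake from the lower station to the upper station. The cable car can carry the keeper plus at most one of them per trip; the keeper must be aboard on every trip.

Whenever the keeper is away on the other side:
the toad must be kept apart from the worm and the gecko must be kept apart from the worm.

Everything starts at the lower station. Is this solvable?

Yes

1. Keeper goes to the upper station with the worm.
2. Keeper goes back to the lower station alone.
3. Keeper goes to the upper station with the toad.
4. Keeper goes back to the lower station with the worm.
5. Keeper goes to the upper station with the gecko.
6. Keeper goes back to the lower station alone.
7. Keeper goes to the upper station with the frog.
8. Keeper goes back to the lower station alone.
9. Keeper goes to the upper station with the cricket.
10. Keeper goes back to the lower station alone.
11. Keeper goes to the upper station with the beetle.
12. Keeper goes back to the lower station alone.
13. Keeper goes to the upper station with the hawk.
14. Keeper goes back to the lower station alone.
15. Keeper goes to the upper station with the spider.
16. Keeper goes back to the lower station alone.
17. Keeper goes to the upper station with the snake.
18. Keeper goes back to the lower station alone.
19. Keeper goes to the upper station with the worm.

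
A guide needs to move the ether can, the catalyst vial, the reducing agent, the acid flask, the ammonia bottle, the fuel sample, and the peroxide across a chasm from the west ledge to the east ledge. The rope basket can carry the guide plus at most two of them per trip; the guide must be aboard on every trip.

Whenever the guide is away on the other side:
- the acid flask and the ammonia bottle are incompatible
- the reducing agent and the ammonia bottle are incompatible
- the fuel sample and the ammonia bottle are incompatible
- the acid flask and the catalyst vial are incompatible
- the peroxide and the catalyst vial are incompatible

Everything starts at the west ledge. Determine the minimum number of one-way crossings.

9

Counting alone: the guide can take at most 2 across per trip to the east ledge, so moving all 7 needs at least 4 loaded trips out, with a return between consecutive ones — at least 7 crossings.
The safety rule pushes this higher. Following every safe sequence of crossings, the most of the 7 that can be at the east ledge as the rope basket arrives there on crossing 7 is 6 — never all 7.
So no plan with fewer than 9 crossings exists, and this one achieves 9:
1. Guide goes to the east ledge with the ammonia bottle and the catalyst vial.
2. Guide goes back to the west ledge alone.
3. Guide goes to the east ledge with the ether can.
4. Guide goes back to the west ledge alone.
5. Guide goes to the east ledge with the acid flask and the reducing agent.
6. Guide goes back to the west ledge with the ammonia bottle and the catalyst vial.
7. Guide goes to the east ledge with the fuel sample and the peroxide.
8. Guide goes back to the west ledge alone.
9. Guide goes to the east ledge with the ammonia bottle and the catalyst vial.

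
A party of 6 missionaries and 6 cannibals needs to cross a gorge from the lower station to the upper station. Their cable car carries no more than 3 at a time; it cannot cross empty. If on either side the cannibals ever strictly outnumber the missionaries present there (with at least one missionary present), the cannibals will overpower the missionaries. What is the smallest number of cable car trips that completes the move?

Following every safe sequence of crossings from the start, the most of the 12 that can be at the upper station as the cable car arrives there on crossings 1, 3, 5 is 3, 5, 6 respectively; the best ever achieved is 6 of 12.
From crossing 7 on, no configuration arises that was not already reachable earlier: only 17 distinct safe configurations (who is on which side, and where the cable car is) can ever be reached, none of them has everyone across, and every continuation just revisits them. They are: 0 missionaries + 0 cannibals across (cable car back at the start); 0 missionaries + 1 cannibal across (cable car there); 0 missionaries + 1 cannibal across (cable car back at the start); 0 missionaries + 2 cannibals across (cable car there); 0 missionaries + 2 cannibals across (cable car back at the start); 0 missionaries + 3 cannibals across (cable car there); 0 missionaries + 3 cannibals across (cable car back at the start); 0 missionaries + 4 cannibals across (cable car there); 0 missionaries + 4 cannibals across (cable car back at the start); 0 missionaries + 5 cannibals across (cable car there); 0 missionaries + 5 cannibals across (cable car back at the start); 0 missionaries + 6 cannibals across (cable car there); 1 missionary + 1 cannibal across (cable car there); 1 missionary + 1 cannibal across (cable car back at the start); 2 missionaries + 2 cannibals across (cable car there); 2 missionaries + 2 cannibals across (cable car back at the start); 3 missionaries + 3 cannibals across (cable car there). So no valid plan exists.

impossible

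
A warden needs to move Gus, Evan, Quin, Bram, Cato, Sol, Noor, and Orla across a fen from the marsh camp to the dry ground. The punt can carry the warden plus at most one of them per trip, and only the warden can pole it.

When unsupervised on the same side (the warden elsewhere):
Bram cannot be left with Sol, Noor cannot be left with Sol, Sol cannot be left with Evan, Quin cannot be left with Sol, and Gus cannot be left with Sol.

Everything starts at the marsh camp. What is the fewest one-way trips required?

impossible

Following every safe sequence of crossings from the start, the most of the 8 that can be at the dry ground as the punt arrives there on crossings 1, 3, 5, 7 is 1, 2, 3, 4 respectively; the best ever achieved is 4 of 8.
From crossing 9 on, no configuration arises that was not already reachable earlier: only 52 distinct safe configurations (who is on which side, and where the punt is) can ever be reached, none of them has everyone across, and every continuation just revisits them. So no valid plan exists.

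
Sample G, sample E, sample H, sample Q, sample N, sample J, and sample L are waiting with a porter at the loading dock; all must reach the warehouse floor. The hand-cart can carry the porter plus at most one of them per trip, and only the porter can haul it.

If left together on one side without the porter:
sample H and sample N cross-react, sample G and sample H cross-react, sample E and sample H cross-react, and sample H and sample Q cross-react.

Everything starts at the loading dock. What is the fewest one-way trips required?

impossible

Following every safe sequence of crossings from the start, the most of the 7 that can be at the warehouse floor as the hand-cart arrives there on crossings 1, 3, 5, 7 is 1, 2, 3, 4 respectively; the best ever achieved is 4 of 7.
From crossing 9 on, no configuration arises that was not already reachable earlier: only 44 distinct safe configurations (who is on which side, and where the hand-cart is) can ever be reached, none of them has everyone across, and every continuation just revisits them. So no valid plan exists.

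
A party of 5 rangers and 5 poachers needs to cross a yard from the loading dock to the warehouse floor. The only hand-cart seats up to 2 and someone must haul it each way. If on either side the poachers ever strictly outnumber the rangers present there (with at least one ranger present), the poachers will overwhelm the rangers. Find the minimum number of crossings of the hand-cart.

impossible

Following every safe sequence of crossings from the start, the most of the 10 that can be at the warehouse floor as the hand-cart arrives there on crossings 1, 3, 5, 7 is 2, 3, 4, 5 respectively; the best ever achieved is 5 of 10.
From crossing 9 on, no configuration arises that was not already reachable earlier: only 13 distinct safe configurations (who is on which side, and where the hand-cart is) can ever be reached, none of them has everyone across, and every continuation just revisits them. They are: 0 rangers + 0 poachers across (hand-cart back at the start); 0 rangers + 1 poacher across (hand-cart there); 0 rangers + 1 poacher across (hand-cart back at the start); 0 rangers + 2 poachers across (hand-cart there); 0 rangers + 2 poachers across (hand-cart back at the start); 0 rangers + 3 poachers across (hand-cart there); 0 rangers + 3 poachers across (hand-cart back at the start); 0 rangers + 4 poachers across (hand-cart there); 0 rangers + 4 poachers across (hand-cart back at the start); 0 rangers + 5 poachers across (hand-cart there); 1 ranger + 1 poacher across (hand-cart there); 1 ranger + 1 poacher across (hand-cart back at the start); 2 rangers + 2 poachers across (hand-cart there). So no valid plan exists.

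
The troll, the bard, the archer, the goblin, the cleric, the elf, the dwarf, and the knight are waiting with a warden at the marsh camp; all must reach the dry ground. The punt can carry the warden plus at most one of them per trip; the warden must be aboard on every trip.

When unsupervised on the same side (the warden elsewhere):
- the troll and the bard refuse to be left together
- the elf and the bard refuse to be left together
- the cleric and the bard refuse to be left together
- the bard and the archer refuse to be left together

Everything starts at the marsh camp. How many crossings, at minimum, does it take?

Following every safe sequence of crossings from the start, the most of the 8 that can be at the dry ground as the punt arrives there on crossings 1, 3, 5, 7, 9 is 1, 2, 3, 4, 5 respectively; the best ever achieved is 5 of 8.
From crossing 11 on, no configuration arises that was not already reachable earlier: only 88 distinct safe configurations (who is on which side, and where the punt is) can ever be reached, none of them has everyone across, and every continuation just revisits them. So no valid plan exists.

impossible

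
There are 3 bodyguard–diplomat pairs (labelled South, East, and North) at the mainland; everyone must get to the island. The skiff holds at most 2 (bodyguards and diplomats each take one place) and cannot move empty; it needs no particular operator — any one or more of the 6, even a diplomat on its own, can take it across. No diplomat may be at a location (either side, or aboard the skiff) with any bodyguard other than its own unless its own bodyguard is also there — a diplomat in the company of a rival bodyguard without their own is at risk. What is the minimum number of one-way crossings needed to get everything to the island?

11

Counting alone: each trip to the island takes at most 2 across and each return brings at least 1 back, so after t trips out (and t−1 returns) at most 2t − (t−1) of the 6 are across; that first reaches 6 at t = 5, so at least 9 crossings are needed.
The safety rule pushes this higher. Following every safe sequence of crossings, the most of the 6 that can be at the island as the skiff arrives there on crossing 9 is 5 — never all 6.
So no plan with fewer than 11 crossings exists, and this one achieves 11:
1. bodyguard South and diplomat South cross → the island.
2. bodyguard South crosses ← the mainland.
3. diplomat East and diplomat North cross → the island.
4. diplomat South crosses ← the mainland.
5. bodyguard East and bodyguard North cross → the island.
6. bodyguard East and diplomat East cross ← the mainland.
7. bodyguard East and bodyguard South cross → the island.
8. diplomat North crosses ← the mainland.
9. diplomat East and diplomat South cross → the island.
10. bodyguard North crosses ← the mainland.
11. bodyguard North and diplomat North cross → the island.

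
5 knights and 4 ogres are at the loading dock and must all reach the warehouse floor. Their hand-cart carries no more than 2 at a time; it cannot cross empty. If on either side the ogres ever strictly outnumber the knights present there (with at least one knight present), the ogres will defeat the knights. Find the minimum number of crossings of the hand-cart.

15

Counting alone: each trip to the warehouse floor takes at most 2 across and each return brings at least 1 back, so after t trips out (and t−1 returns) at most 2t − (t−1) of the 9 are across; that first reaches 9 at t = 8, so at least 15 crossings are needed.
The plan below uses exactly 15 crossings, so it is optimal:
1. 2 ogres → the warehouse floor.  (the loading dock: 5K 2O; the warehouse floor: 0K 2O)
2. 1 ogre ← the loading dock.  (the loading dock: 5K 3O; the warehouse floor: 0K 1O)
3. 2 ogres → the warehouse floor.  (the loading dock: 5K 1O; the warehouse floor: 0K 3O)
4. 1 ogre ← the loading dock.  (the loading dock: 5K 2O; the warehouse floor: 0K 2O)
5. 2 knights → the warehouse floor.  (the loading dock: 3K 2O; the warehouse floor: 2K 2O)
6. 1 ogre ← the loading dock.  (the loading dock: 3K 3O; the warehouse floor: 2K 1O)
7. 1 knight and 1 ogre → the warehouse floor.  (the loading dock: 2K 2O; the warehouse floor: 3K 2O)
8. 1 knight ← the loading dock.  (the loading dock: 3K 2O; the warehouse floor: 2K 2O)
9. 1 knight and 1 ogre → the warehouse floor.  (the loading dock: 2K 1O; the warehouse floor: 3K 3O)
10. 1 ogre ← the loading dock.  (the loading dock: 2K 2O; the warehouse floor: 3K 2O)
11. 1 knight and 1 ogre → the warehouse floor.  (the loading dock: 1K 1O; the warehouse floor: 4K 3O)
12. 1 knight ← the loading dock.  (the loading dock: 2K 1O; the warehouse floor: 3K 3O)
13. 1 knight and 1 ogre → the warehouse floor.  (the loading dock: 1K 0O; the warehouse floor: 4K 4O)
14. 1 ogre ← the loading dock.  (the loading dock: 1K 1O; the warehouse floor: 4K 3O)
15. 1 knight and 1 ogre → the warehouse floor.  (the loading dock: 0K 0O; the warehouse floor: 5K 4O)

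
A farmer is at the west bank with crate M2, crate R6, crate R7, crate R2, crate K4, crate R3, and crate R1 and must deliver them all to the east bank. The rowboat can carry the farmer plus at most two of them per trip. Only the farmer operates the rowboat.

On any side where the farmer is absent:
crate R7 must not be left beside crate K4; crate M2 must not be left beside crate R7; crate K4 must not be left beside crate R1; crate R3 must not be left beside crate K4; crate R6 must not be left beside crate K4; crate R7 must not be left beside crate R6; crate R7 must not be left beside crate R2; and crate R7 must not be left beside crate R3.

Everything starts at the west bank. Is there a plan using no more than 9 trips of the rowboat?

No

Counting alone: the farmer can take at most 2 across per trip to the east bank, so moving all 7 needs at least 4 loaded trips out, with a return between consecutive ones — at least 7 crossings.
The safety rule pushes this higher. Following every safe sequence of crossings, the most of the 7 that can be at the east bank as the rowboat arrives there on crossings 7, 9 is 5, 6 respectively — never all 7.
So the move cannot be finished within 9 crossings. (The shortest complete plan takes 11:)
1. Farmer goes to the east bank with crate K4 and crate R7.  [the west bank: crate M2, crate R1, crate R2, crate R3, crate R6 | the east bank: crate K4, crate R7]
2. Farmer goes back to the west bank with crate R7.  [the west bank: crate M2, crate R1, crate R2, crate R3, crate R6, crate R7 | the east bank: crate K4]
3. Farmer goes to the east bank with crate M2 and crate R7.  [the west bank: crate R1, crate R2, crate R3, crate R6 | the east bank: crate K4, crate M2, crate R7]
4. Farmer goes back to the west bank with crate R7.  [the west bank: crate R1, crate R2, crate R3, crate R6, crate R7 | the east bank: crate K4, crate M2]
5. Farmer goes to the east bank with crate R2 and crate R7.  [the west bank: crate R1, crate R3, crate R6 | the east bank: crate K4, crate M2, crate R2, crate R7]
6. Farmer goes back to the west bank with crate R7.  [the west bank: crate R1, crate R3, crate R6, crate R7 | the east bank: crate K4, crate M2, crate R2]
7. Farmer goes to the east bank with crate R3 and crate R6.  [the west bank: crate R1, crate R7 | the east bank: crate K4, crate M2, crate R2, crate R3, crate R6]
8. Farmer goes back to the west bank with crate K4.  [the west bank: crate K4, crate R1, crate R7 | the east bank: crate M2, crate R2, crate R3, crate R6]
9. Farmer goes to the east bank with crate R1 and crate R7.  [the west bank: crate K4 | the east bank: crate M2, crate R1, crate R2, crate R3, crate R6, crate R7]
10. Farmer goes back to the west bank with crate R7.  [the west bank: crate K4, crate R7 | the east bank: crate M2, crate R1, crate R2, crate R3, crate R6]
11. Farmer goes to the east bank with crate K4 and crate R7.  [the west bank: — | the east bank: crate K4, crate M2, crate R1, crate R2, crate R3, crate R6, crate R7]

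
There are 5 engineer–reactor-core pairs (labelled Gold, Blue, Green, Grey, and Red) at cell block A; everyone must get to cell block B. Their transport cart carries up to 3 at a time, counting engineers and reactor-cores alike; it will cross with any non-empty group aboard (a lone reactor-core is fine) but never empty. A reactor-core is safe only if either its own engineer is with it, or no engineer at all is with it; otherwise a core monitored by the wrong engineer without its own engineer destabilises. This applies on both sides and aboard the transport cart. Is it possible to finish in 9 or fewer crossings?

No

Counting alone: each trip to cell block B takes at most 3 across and each return brings at least 1 back, so after t trips out (and t−1 returns) at most 3t − (t−1) of the 10 are across; that first reaches 10 at t = 5, so at least 9 crossings are needed.
The safety rule pushes this higher. Following every safe sequence of crossings, the most of the 10 that can be at cell block B as the transport cart arrives there on crossing 9 is 9 — never all 10.
So the move cannot be finished within 9 crossings. (The shortest complete plan takes 11:)
1. engineer Gold and reactor-core Gold cross → cell block B.
2. engineer Gold crosses ← cell block A.
3. reactor-core Blue, reactor-core Green, and reactor-core Grey cross → cell block B.
4. reactor-core Gold crosses ← cell block A.
5. engineer Blue, engineer Green, and engineer Grey cross → cell block B.
6. engineer Blue and reactor-core Blue cross ← cell block A.
7. engineer Blue, engineer Gold, and engineer Red cross → cell block B.
8. reactor-core Green crosses ← cell block A.
9. reactor-core Blue and reactor-core Gold cross → cell block B.
10. reactor-core Gold crosses ← cell block A.
11. reactor-core Gold, reactor-core Green, and reactor-core Red cross → cell block B.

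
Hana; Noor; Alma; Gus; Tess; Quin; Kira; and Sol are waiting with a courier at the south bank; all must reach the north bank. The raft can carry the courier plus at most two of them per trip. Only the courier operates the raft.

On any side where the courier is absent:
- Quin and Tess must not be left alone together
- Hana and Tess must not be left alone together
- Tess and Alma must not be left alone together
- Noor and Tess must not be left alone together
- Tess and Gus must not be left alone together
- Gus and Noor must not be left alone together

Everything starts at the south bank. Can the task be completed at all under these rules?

1. Courier goes to the north bank with Noor and Tess.  [the south bank: Alma, Gus, Hana, Kira, Quin, Sol | the north bank: Noor, Tess]
2. Courier goes back to the south bank with Noor.  [the south bank: Alma, Gus, Hana, Kira, Noor, Quin, Sol | the north bank: Tess]
3. Courier goes to the north bank with Hana and Noor.  [the south bank: Alma, Gus, Kira, Quin, Sol | the north bank: Hana, Noor, Tess]
4. Courier goes back to the south bank with Tess.  [the south bank: Alma, Gus, Kira, Quin, Sol, Tess | the north bank: Hana, Noor]
5. Courier goes to the north bank with Alma and Tess.  [the south bank: Gus, Kira, Quin, Sol | the north bank: Alma, Hana, Noor, Tess]
6. Courier goes back to the south bank with Tess.  [the south bank: Gus, Kira, Quin, Sol, Tess | the north bank: Alma, Hana, Noor]
7. Courier goes to the north bank with Gus and Quin.  [the south bank: Kira, Sol, Tess | the north bank: Alma, Gus, Hana, Noor, Quin]
8. Courier goes back to the south bank with Noor.  [the south bank: Kira, Noor, Sol, Tess | the north bank: Alma, Gus, Hana, Quin]
9. Courier goes to the north bank with Kira and Noor.  [the south bank: Sol, Tess | the north bank: Alma, Gus, Hana, Kira, Noor, Quin]
10. Courier goes back to the south bank with Noor.  [the south bank: Noor, Sol, Tess | the north bank: Alma, Gus, Hana, Kira, Quin]
11. Courier goes to the north bank with Noor and Sol.  [the south bank: Tess | the north bank: Alma, Gus, Hana, Kira, Noor, Quin, Sol]
12. Courier goes back to the south bank with Noor.  [the south bank: Noor, Tess | the north bank: Alma, Gus, Hana, Kira, Quin, Sol]
13. Courier goes to the north bank with Noor and Tess.  [the south bank: — | the north bank: Alma, Gus, Hana, Kira, Noor, Quin, Sol, Tess]

Yes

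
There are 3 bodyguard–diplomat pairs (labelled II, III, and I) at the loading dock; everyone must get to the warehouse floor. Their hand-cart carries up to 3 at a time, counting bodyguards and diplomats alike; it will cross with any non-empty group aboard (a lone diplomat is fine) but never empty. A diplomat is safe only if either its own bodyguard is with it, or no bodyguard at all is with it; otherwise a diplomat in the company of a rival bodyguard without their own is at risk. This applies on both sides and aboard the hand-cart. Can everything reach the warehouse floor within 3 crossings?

Counting alone: each trip to the warehouse floor takes at most 3 across and each return brings at least 1 back, so after t trips out (and t−1 returns) at most 3t − (t−1) of the 6 are across; that first reaches 6 at t = 3, so at least 5 crossings are needed.
Since 3 < 5, 3 crossings cannot be enough. (The shortest complete plan in fact takes 5:)
1. bodyguard II and diplomat II cross → the warehouse floor.
2. bodyguard II crosses ← the loading dock.
3. bodyguard I, bodyguard II, and bodyguard III cross → the warehouse floor.
4. diplomat II crosses ← the loading dock.
5. diplomat I, diplomat II, and diplomat III cross → the warehouse floor.

No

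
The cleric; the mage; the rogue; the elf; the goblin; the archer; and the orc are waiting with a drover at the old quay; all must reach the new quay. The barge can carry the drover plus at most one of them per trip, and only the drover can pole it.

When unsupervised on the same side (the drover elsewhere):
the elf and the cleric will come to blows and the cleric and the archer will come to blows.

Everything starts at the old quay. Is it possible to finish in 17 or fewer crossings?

Yes — this plan uses 15 crossings (≤ 17):
1. Drover goes to the new quay with the cleric.
2. Drover goes back to the old quay alone.
3. Drover goes to the new quay with the mage.
4. Drover goes back to the old quay alone.
5. Drover goes to the new quay with the rogue.
6. Drover goes back to the old quay alone.
7. Drover goes to the new quay with the elf.
8. Drover goes back to the old quay with the cleric.
9. Drover goes to the new quay with the archer.
10. Drover goes back to the old quay alone.
11. Drover goes to the new quay with the goblin.
12. Drover goes back to the old quay alone.
13. Drover goes to the new quay with the orc.
14. Drover goes back to the old quay alone.
15. Drover goes to the new quay with the cleric.

Yes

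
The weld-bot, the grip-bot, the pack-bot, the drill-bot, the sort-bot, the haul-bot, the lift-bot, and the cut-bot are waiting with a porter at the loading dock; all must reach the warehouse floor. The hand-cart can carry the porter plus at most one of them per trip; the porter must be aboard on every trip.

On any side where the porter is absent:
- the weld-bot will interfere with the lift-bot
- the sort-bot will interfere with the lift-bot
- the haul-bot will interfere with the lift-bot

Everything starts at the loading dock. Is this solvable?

No

Following every safe sequence of crossings from the start, the most of the 8 that can be at the warehouse floor as the hand-cart arrives there on crossings 1, 3, 5, 7, 9, 11 is 1, 2, 3, 4, 5, 6 respectively; the best ever achieved is 6 of 8.
From crossing 13 on, no configuration arises that was not already reachable earlier: only 144 distinct safe configurations (who is on which side, and where the hand-cart is) can ever be reached, none of them has everyone across, and every continuation just revisits them. So no valid plan exists.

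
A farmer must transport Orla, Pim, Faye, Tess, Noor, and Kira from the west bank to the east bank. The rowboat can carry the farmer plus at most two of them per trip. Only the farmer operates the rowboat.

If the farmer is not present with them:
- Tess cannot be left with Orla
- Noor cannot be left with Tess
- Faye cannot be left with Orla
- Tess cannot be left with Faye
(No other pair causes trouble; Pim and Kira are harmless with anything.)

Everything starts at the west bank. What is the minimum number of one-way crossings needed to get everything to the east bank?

9

Counting alone: the farmer can take at most 2 across per trip to the east bank, so moving all 6 needs at least 3 loaded trips out, with a return between consecutive ones — at least 5 crossings.
The safety rule pushes this higher. Following every safe sequence of crossings, the most of the 6 that can be at the east bank as the rowboat arrives there on crossings 5, 7 is 4, 5 respectively — never all 6.
So no plan with fewer than 9 crossings exists, and this one achieves 9:
1. Farmer goes to the east bank with Orla and Tess.
2. Farmer goes back to the west bank with Orla.
3. Farmer goes to the east bank with Orla and Pim.
4. Farmer goes back to the west bank with Orla.
5. Farmer goes to the east bank with Noor and Orla.
6. Farmer goes back to the west bank with Tess.
7. Farmer goes to the east bank with Faye and Kira.
8. Farmer goes back to the west bank with Orla.
9. Farmer goes to the east bank with Orla and Tess.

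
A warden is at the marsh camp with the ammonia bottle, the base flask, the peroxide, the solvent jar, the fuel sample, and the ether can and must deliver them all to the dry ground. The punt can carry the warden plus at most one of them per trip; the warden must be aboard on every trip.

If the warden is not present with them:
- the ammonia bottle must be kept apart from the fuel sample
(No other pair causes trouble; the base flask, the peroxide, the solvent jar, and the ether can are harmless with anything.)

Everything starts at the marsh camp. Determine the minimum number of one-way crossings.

Counting alone: the warden can take at most 1 across per trip to the dry ground, so moving all 6 needs at least 6 loaded trips out, with a return between consecutive ones — at least 11 crossings.
The plan below uses exactly 11 crossings, so it is optimal:
1. Warden goes to the dry ground with the ammonia bottle.  [the marsh camp: the base flask, the ether can, the fuel sample, the peroxide, the solvent jar | the dry ground: the ammonia bottle]
2. Warden goes back to the marsh camp alone.  [the marsh camp: the base flask, the ether can, the fuel sample, the peroxide, the solvent jar | the dry ground: the ammonia bottle]
3. Warden goes to the dry ground with the base flask.  [the marsh camp: the ether can, the fuel sample, the peroxide, the solvent jar | the dry ground: the ammonia bottle, the base flask]
4. Warden goes back to the marsh camp alone.  [the marsh camp: the ether can, the fuel sample, the peroxide, the solvent jar | the dry ground: the ammonia bottle, the base flask]
5. Warden goes to the dry ground with the peroxide.  [the marsh camp: the ether can, the fuel sample, the solvent jar | the dry ground: the ammonia bottle, the base flask, the peroxide]
6. Warden goes back to the marsh camp alone.  [the marsh camp: the ether can, the fuel sample, the solvent jar | the dry ground: the ammonia bottle, the base flask, the peroxide]
7. Warden goes to the dry ground with the solvent jar.  [the marsh camp: the ether can, the fuel sample | the dry ground: the ammonia bottle, the base flask, the peroxide, the solvent jar]
8. Warden goes back to the marsh camp alone.  [the marsh camp: the ether can, the fuel sample | the dry ground: the ammonia bottle, the base flask, the peroxide, the solvent jar]
9. Warden goes to the dry ground with the ether can.  [the marsh camp: the fuel sample | the dry ground: the ammonia bottle, the base flask, the ether can, the peroxide, the solvent jar]
10. Warden goes back to the marsh camp alone.  [the marsh camp: the fuel sample | the dry ground: the ammonia bottle, the base flask, the ether can, the peroxide, the solvent jar]
11. Warden goes to the dry ground with the fuel sample.  [the marsh camp: — | the dry ground: the ammonia bottle, the base flask, the ether can, the fuel sample, the peroxide, the solvent jar]

11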